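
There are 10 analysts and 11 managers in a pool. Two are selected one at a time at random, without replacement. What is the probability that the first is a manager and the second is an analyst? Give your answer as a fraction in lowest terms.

11/42

Multiply the conditional probabilities at each draw: 11/21 · 10/20 = 110/420 = 11/42.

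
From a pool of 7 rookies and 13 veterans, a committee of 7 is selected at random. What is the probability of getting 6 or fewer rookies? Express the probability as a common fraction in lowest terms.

There are C(20,7) = 77520 ways to choose the 7.
The complement is exactly 7 rookies: C(7,7)·C(13,0) = 1.
Probability = 1 − 1/77520 = 77519/77520.

77519/77520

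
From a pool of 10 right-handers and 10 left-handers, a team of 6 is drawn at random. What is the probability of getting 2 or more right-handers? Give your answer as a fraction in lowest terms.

Total selections: C(20,6) = 38760.
Favorable selections (2 or more right-handers): C(10,2)·C(10,4) + C(10,3)·C(10,3) + C(10,4)·C(10,2) + C(10,5)·C(10,1) + C(10,6)·C(10,0) = 9450 + 14400 + 9450 + 2520 + 210 = 36030.
Probability = 36030/38760 = 1201/1292.

1201/1292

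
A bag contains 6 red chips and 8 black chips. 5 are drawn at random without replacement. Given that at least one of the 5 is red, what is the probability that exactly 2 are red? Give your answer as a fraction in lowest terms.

Work in counts. Selections with at least one red: C(14,5) − C(8,5) = 2002 − 56 = 1946.
Of those, selections where exactly 2 are red: C(6,2)·C(8,3) = 15·56 = 840.
Conditional probability = 840/1946 = 60/139.

60/139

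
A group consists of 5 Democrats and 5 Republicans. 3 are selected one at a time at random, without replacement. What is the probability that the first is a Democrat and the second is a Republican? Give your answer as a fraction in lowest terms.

Multiply the conditional probabilities at each draw: 5/10 · 5/9 = 25/90 = 5/18.

5/18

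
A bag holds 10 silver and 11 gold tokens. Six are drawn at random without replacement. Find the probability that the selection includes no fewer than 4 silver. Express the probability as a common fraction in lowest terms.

Total selections: C(21,6) = 54264.
Favorable selections (no fewer than 4 silver): C(10,4)·C(11,2) + C(10,5)·C(11,1) + C(10,6)·C(11,0) = 11550 + 2772 + 210 = 14532.
Probability = 14532/54264 = 173/646.

173/646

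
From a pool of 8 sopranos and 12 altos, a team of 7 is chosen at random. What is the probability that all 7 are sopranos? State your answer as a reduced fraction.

There are C(20,7) = 77520 possible selections.
Selections with all sopranos: C(8,7) = 8.
Probability = 8/77520 = 1/9690.

1/9690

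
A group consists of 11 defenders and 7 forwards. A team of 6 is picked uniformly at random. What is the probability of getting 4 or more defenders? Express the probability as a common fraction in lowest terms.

253/442

Total selections: C(18,6) = 18564.
Favorable selections (4 or more defenders): C(11,4)·C(7,2) + C(11,5)·C(7,1) + C(11,6)·C(7,0) = 6930 + 3234 + 462 = 10626.
Probability = 10626/18564 = 253/442.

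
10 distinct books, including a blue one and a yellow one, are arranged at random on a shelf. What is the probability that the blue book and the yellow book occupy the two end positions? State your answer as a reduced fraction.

1/45

There are 10! = 3628800 arrangements.
Place the blue book and the yellow book at the ends in 2 ways, arrange the remaining 8 in 8! = 40320 ways: 2·40320 = 80640.
Probability = 80640/3628800 = 1/45.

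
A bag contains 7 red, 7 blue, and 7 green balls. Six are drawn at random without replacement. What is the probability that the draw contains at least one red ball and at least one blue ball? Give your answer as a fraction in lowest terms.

6895/7752

There are C(21,6) = 54264 possible draws.
By inclusion-exclusion on the complements, draws missing all red or all blue: C(14,6) + C(14,6) − C(7,6) = 3003 + 3003 − 7 = 5999.
So draws with at least one of each: 54264 − 5999 = 48265, probability 48265/54264 = 6895/7752.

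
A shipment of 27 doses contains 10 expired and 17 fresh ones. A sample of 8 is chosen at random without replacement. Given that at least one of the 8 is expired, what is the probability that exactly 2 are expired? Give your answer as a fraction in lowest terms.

8568/33781

Work in counts. Selections with at least one expired: C(27,8) − C(17,8) = 2220075 − 24310 = 2195765.
Of those, selections where exactly 2 are expired: C(10,2)·C(17,6) = 45·12376 = 556920.
Conditional probability = 556920/2195765 = 8568/33781.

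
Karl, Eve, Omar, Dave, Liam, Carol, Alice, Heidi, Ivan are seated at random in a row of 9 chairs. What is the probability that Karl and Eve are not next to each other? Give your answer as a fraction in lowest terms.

There are 9! = 362880 arrangements.
Arrangements with Karl and Eve adjacent: 2·8! = 80640.
So not adjacent: 362880 − 80640 = 282240, probability 282240/362880 = 7/9.

7/9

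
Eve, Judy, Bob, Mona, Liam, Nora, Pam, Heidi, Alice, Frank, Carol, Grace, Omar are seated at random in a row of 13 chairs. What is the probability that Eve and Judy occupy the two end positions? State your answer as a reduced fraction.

1/78

There are 13! = 6227020800 arrangements.
Place Eve and Judy at the ends in 2 ways, arrange the remaining 11 in 11! = 39916800 ways: 2·39916800 = 79833600.
Probability = 79833600/6227020800 = 1/78.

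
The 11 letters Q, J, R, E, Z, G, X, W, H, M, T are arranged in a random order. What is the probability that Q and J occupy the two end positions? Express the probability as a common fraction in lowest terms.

1/55

There are 11! = 39916800 arrangements.
Place Q and J at the ends in 2 ways, arrange the remaining 9 in 9! = 362880 ways: 2·362880 = 725760.
Probability = 725760/39916800 = 1/55.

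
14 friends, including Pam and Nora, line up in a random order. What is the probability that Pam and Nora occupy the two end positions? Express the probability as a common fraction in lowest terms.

There are 14! = 87178291200 arrangements.
Place Pam and Nora at the ends in 2 ways, arrange the remaining 12 in 12! = 479001600 ways: 2·479001600 = 958003200.
Probability = 958003200/87178291200 = 1/91.

1/91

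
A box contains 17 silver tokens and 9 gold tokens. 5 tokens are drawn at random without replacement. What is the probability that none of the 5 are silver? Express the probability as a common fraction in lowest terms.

63/32890

There are C(26,5) = 65780 possible selections.
Selections with no silver (all gold): C(9,5) = 126.
Probability = 126/65780 = 63/32890.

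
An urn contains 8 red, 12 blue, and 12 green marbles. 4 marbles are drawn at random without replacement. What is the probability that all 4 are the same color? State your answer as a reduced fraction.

53/1798

There are C(32,4) = 35960 ways to draw 4 marbles.
All same color: C(8,4) + C(12,4) + C(12,4) = 70 + 495 + 495 = 1060.
Probability = 1060/35960 = 53/1798.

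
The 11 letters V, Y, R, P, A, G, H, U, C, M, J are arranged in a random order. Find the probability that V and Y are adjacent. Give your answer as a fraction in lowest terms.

There are 11! = 39916800 arrangements.
Treat V and Y as a block: 10! arrangements of the blocks × 2 orders within the block = 2·3628800 = 7257600.
Probability = 7257600/39916800 = 2/11.

2/11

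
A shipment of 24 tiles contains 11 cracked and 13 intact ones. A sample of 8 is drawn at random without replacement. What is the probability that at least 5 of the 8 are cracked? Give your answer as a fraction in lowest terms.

5231/22287

There are C(24,8) = 735471 ways to choose the 8.
Favorable selections (at least 5 cracked): C(11,5)·C(13,3) + C(11,6)·C(13,2) + C(11,7)·C(13,1) + C(11,8)·C(13,0) = 132132 + 36036 + 4290 + 165 = 172623.
Probability = 172623/735471 = 5231/22287.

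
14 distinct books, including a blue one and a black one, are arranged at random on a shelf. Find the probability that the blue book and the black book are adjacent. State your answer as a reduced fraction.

1/7

There are 14! = 87178291200 arrangements.
Treat the blue book and the black book as a block: 13! arrangements of the blocks × 2 orders within the block = 2·6227020800 = 12454041600.
Probability = 12454041600/87178291200 = 1/7.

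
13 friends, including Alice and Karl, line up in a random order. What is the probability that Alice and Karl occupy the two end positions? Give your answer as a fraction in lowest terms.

1/78

There are 13! = 6227020800 arrangements.
Place Alice and Karl at the ends in 2 ways, arrange the remaining 11 in 11! = 39916800 ways: 2·39916800 = 79833600.
Probability = 79833600/6227020800 = 1/78.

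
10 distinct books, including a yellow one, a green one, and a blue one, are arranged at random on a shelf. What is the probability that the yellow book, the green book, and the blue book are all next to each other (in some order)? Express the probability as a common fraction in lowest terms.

1/15

There are 10! = 3628800 arrangements.
Treat the three as one block: 8! placements × 3! orders within the block = 40320·6 = 241920.
Probability = 241920/3628800 = 1/15.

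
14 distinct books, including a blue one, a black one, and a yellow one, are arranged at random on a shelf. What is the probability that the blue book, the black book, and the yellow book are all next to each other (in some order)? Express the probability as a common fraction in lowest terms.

There are 14! = 87178291200 arrangements.
Treat the three as one block: 12! placements × 3! orders within the block = 479001600·6 = 2874009600.
Probability = 2874009600/87178291200 = 3/91.

3/91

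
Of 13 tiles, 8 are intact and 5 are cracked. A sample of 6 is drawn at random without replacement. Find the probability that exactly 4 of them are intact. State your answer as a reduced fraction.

175/429

Total number of selections: C(13,6) = 1716.
Selections with exactly 4 intact: choose 4 of the 8 intact and 2 of the 5 cracked, C(8,4)·C(5,2) = 70·10 = 700.
Probability = 700/1716 = 175/429.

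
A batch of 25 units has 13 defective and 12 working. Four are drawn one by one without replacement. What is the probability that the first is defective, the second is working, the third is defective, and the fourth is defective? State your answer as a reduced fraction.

Multiply the conditional probabilities at each draw: 13/25 · 12/24 · 12/23 · 11/22 = 20592/303600 = 39/575.

39/575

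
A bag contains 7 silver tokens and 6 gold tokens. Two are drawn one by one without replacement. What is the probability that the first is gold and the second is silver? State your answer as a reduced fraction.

7/26

Multiply the conditional probabilities at each draw: 6/13 · 7/12 = 42/156 = 7/26.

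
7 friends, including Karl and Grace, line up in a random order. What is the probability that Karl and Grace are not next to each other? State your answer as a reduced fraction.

There are 7! = 5040 arrangements.
Arrangements with Karl and Grace adjacent: 2·6! = 1440.
So not adjacent: 5040 − 1440 = 3600, probability 3600/5040 = 5/7.

5/7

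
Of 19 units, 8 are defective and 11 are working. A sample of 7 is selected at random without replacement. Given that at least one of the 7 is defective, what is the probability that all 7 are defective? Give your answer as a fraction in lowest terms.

4/25029

Work in counts. Selections with at least one defective: C(19,7) − C(11,7) = 50388 − 330 = 50058.
Of those, selections where all 7 are defective: C(8,7) = 8.
Conditional probability = 8/50058 = 4/25029.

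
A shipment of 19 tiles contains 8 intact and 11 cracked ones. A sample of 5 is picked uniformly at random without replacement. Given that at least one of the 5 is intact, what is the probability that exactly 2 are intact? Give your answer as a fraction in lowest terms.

Work in counts. Selections with at least one intact: C(19,5) − C(11,5) = 11628 − 462 = 11166.
Of those, selections where exactly 2 are intact: C(8,2)·C(11,3) = 28·165 = 4620.
Conditional probability = 4620/11166 = 770/1861.

770/1861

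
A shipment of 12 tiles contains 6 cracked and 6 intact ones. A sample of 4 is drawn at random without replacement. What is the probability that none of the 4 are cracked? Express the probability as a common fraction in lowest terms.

There are C(12,4) = 495 possible selections.
Selections with no cracked (all intact): C(6,4) = 15.
Probability = 15/495 = 1/33.

1/33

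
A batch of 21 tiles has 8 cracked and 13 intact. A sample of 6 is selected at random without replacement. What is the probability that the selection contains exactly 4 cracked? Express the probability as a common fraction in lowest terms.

There are C(21,6) = 54264 ways to choose 6 from 21.
Selections with exactly 4 cracked: choose 4 of the 8 cracked and 2 of the 13 intact, C(8,4)·C(13,2) = 70·78 = 5460.
Probability = 5460/54264 = 65/646.

65/646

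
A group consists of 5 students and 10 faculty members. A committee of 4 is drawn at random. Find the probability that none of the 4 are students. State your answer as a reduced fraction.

There are C(15,4) = 1365 possible selections.
Selections with no students (all faculty members): C(10,4) = 210.
Probability = 210/1365 = 2/13.

2/13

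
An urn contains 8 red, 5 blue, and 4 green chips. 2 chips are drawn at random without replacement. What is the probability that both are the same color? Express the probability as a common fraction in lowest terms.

11/34

There are C(17,2) = 136 ways to draw 2 chips.
All same color: C(8,2) + C(5,2) + C(4,2) = 28 + 10 + 6 = 44.
Probability = 44/136 = 11/34.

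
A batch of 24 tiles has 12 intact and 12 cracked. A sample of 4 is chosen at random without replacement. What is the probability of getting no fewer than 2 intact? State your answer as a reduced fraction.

There are C(24,4) = 10626 ways to choose the 4.
Favorable selections (no fewer than 2 intact): C(12,2)·C(12,2) + C(12,3)·C(12,1) + C(12,4)·C(12,0) = 4356 + 2640 + 495 = 7491.
Probability = 7491/10626 = 227/322.

227/322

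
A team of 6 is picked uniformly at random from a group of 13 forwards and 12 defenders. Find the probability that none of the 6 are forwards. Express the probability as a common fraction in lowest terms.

There are C(25,6) = 177100 possible selections.
Selections with no forwards (all defenders): C(12,6) = 924.
Probability = 924/177100 = 3/575.

3/575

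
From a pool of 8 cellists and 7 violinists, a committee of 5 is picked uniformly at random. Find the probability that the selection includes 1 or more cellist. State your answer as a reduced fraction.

There are C(15,5) = 3003 ways to choose the 5.
The complement is all 5 are violinists: C(7,5) = 21.
Probability = 1 − 21/3003 = 2982/3003 = 142/143.

142/143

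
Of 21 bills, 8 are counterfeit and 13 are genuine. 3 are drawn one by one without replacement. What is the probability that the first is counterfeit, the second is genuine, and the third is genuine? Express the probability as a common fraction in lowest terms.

Multiply the conditional probabilities at each draw: 8/21 · 13/20 · 12/19 = 1248/7980 = 104/665.

104/665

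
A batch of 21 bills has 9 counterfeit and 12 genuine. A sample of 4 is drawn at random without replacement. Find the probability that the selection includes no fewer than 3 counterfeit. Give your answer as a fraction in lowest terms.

18/95

Total selections: C(21,4) = 5985.
Favorable selections (no fewer than 3 counterfeit): C(9,3)·C(12,1) + C(9,4)·C(12,0) = 1008 + 126 = 1134.
Probability = 1134/5985 = 18/95.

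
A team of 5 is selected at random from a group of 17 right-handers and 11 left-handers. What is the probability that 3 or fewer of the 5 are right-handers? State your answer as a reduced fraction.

There are C(28,5) = 98280 ways to choose the 5.
Count the complement (more than 3 right-handers): C(17,4)·C(11,1) + C(17,5)·C(11,0) = 26180 + 6188 = 32368.
Probability = 1 − 32368/98280 = 65912/98280 = 1177/1755.

1177/1755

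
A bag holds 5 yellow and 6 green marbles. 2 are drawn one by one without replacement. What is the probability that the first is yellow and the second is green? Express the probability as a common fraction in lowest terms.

3/11

Multiply the conditional probabilities at each draw: 5/11 · 6/10 = 30/110 = 3/11.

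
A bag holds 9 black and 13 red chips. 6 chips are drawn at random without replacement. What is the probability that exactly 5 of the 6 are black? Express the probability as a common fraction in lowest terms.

There are C(22,6) = 74613 ways to choose 6 from 22.
Selections with exactly 5 black: choose 5 of the 9 black and 1 of the 13 red, C(9,5)·C(13,1) = 126·13 = 1638.
Probability = 1638/74613 = 78/3553.

78/3553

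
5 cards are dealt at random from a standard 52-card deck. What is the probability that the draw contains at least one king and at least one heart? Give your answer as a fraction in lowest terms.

There are C(52,5) = 2598960 possible draws.
By inclusion-exclusion on the complements, draws missing all kings or all hearts: C(48,5) + C(39,5) − C(36,5) = 1712304 + 575757 − 376992 = 1911069.
So draws with at least one of each: 2598960 − 1911069 = 687891, probability 687891/2598960 = 229297/866320.

229297/866320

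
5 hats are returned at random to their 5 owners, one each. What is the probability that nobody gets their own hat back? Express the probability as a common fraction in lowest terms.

11/30

There are 5! = 120 assignments.
By inclusion-exclusion, assignments with no fixed points: C(5,0)·5! − C(5,1)·4! + C(5,2)·3! − C(5,3)·2! + C(5,4)·1! − C(5,5)·0! = 44.
Probability = 44/120 = 11/30.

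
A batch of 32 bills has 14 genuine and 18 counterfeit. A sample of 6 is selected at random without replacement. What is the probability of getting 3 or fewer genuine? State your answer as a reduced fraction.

There are C(32,6) = 906192 ways to choose the 6.
Count the complement (more than 3 genuine): C(14,4)·C(18,2) + C(14,5)·C(18,1) + C(14,6)·C(18,0) = 153153 + 36036 + 3003 = 192192.
Probability = 1 − 192192/906192 = 714000/906192 = 2125/2697.

2125/2697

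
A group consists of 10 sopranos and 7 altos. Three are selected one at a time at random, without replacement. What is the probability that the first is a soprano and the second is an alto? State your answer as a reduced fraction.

Multiply the conditional probabilities at each draw: 10/17 · 7/16 = 70/272 = 35/136.

35/136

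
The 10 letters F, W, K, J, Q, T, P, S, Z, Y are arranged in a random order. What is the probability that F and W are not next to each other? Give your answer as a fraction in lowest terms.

There are 10! = 3628800 arrangements.
Arrangements with F and W adjacent: 2·9! = 725760.
So not adjacent: 3628800 − 725760 = 2903040, probability 2903040/3628800 = 4/5.

4/5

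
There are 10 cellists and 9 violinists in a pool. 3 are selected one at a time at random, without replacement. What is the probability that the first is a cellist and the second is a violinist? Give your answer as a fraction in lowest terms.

5/19

Multiply the conditional probabilities at each draw: 10/19 · 9/18 = 90/342 = 5/19.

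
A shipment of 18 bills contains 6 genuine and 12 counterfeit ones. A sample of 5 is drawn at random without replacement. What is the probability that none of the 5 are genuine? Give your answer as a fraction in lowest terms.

11/119

There are C(18,5) = 8568 possible selections.
Selections with no genuine (all counterfeit): C(12,5) = 792.
Probability = 792/8568 = 11/119.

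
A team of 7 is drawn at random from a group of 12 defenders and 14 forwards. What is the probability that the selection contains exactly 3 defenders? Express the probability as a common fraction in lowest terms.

77/230

Total number of selections: C(26,7) = 657800.
Selections with exactly 3 defenders: choose 3 of the 12 defenders and 4 of the 14 forwards, C(12,3)·C(14,4) = 220·1001 = 220220.
Probability = 220220/657800 = 77/230.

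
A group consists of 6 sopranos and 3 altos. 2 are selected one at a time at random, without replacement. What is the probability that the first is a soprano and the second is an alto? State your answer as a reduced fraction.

Multiply the conditional probabilities at each draw: 6/9 · 3/8 = 18/72 = 1/4.

1/4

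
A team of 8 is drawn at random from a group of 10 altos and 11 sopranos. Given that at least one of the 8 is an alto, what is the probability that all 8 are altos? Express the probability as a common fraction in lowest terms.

3/13555

Work in counts. Selections with at least one alto: C(21,8) − C(11,8) = 203490 − 165 = 203325.
Of those, selections where all 8 are altos: C(10,8) = 45.
Conditional probability = 45/203325 = 3/13555.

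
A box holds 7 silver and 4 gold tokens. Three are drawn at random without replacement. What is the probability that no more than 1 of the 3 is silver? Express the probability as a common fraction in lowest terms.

46/165

Total selections: C(11,3) = 165.
Favorable selections (no more than 1 silver): C(7,0)·C(4,3) + C(7,1)·C(4,2) = 4 + 42 = 46.
Probability = 46/165.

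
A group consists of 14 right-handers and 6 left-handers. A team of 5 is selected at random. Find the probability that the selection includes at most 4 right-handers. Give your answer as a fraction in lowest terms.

There are C(20,5) = 15504 ways to choose the 5.
Favorable selections (at most 4 right-handers): C(14,0)·C(6,5) + C(14,1)·C(6,4) + C(14,2)·C(6,3) + C(14,3)·C(6,2) + C(14,4)·C(6,1) = 6 + 210 + 1820 + 5460 + 6006 = 13502.
Probability = 13502/15504 = 6751/7752.

6751/7752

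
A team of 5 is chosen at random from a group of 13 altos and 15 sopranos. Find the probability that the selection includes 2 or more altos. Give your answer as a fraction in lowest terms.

71/90

There are C(28,5) = 98280 ways to choose the 5.
Count the complement (fewer than 2 altos): C(13,0)·C(15,5) + C(13,1)·C(15,4) = 3003 + 17745 = 20748.
Probability = 1 − 20748/98280 = 77532/98280 = 71/90.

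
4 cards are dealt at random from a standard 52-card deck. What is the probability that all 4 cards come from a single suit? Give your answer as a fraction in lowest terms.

There are C(52,4) = 270725 possible 4-card hands.
Hands of one suit: 4 suits × C(13,4) = 4·715 = 2860.
Probability = 2860/270725 = 44/4165.

44/4165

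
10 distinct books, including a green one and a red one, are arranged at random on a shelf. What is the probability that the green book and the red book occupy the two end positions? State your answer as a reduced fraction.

1/45

There are 10! = 3628800 arrangements.
Place the green book and the red book at the ends in 2 ways, arrange the remaining 8 in 8! = 40320 ways: 2·40320 = 80640.
Probability = 80640/3628800 = 1/45.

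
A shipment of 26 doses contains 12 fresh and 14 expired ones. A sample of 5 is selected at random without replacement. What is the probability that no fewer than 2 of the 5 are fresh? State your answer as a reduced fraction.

181/230

Total selections: C(26,5) = 65780.
Count the complement (fewer than 2 fresh): C(12,0)·C(14,5) + C(12,1)·C(14,4) = 2002 + 12012 = 14014.
Probability = 1 − 14014/65780 = 51766/65780 = 181/230.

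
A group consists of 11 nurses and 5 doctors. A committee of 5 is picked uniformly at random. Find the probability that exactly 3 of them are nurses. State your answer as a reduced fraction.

Total number of selections: C(16,5) = 4368.
Selections with exactly 3 nurses: choose 3 of the 11 nurses and 2 of the 5 doctors, C(11,3)·C(5,2) = 165·10 = 1650.
Probability = 1650/4368 = 275/728.

275/728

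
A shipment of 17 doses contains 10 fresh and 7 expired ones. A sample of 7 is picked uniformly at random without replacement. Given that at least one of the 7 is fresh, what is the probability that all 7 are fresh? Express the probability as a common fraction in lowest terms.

120/19447

Work in counts. Selections with at least one fresh: C(17,7) − C(7,7) = 19448 − 1 = 19447.
Of those, selections where all 7 are fresh: C(10,7) = 120.
Conditional probability = 120/19447.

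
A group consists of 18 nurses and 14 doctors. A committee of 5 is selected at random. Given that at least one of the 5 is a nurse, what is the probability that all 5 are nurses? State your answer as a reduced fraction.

Work in counts. Selections with at least one nurse: C(32,5) − C(14,5) = 201376 − 2002 = 199374.
Of those, selections where all 5 are nurses: C(18,5) = 8568.
Conditional probability = 8568/199374 = 204/4747.

204/4747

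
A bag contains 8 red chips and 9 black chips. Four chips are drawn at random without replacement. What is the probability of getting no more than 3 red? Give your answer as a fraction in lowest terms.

Total selections: C(17,4) = 2380.
Favorable selections (no more than 3 red): C(8,0)·C(9,4) + C(8,1)·C(9,3) + C(8,2)·C(9,2) + C(8,3)·C(9,1) = 126 + 672 + 1008 + 504 = 2310.
Probability = 2310/2380 = 33/34.

33/34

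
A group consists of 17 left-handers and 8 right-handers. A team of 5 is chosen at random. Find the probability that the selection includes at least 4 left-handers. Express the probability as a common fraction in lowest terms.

1802/3795

There are C(25,5) = 53130 ways to choose the 5.
Favorable selections (at least 4 left-handers): C(17,4)·C(8,1) + C(17,5)·C(8,0) = 19040 + 6188 = 25228.
Probability = 25228/53130 = 1802/3795.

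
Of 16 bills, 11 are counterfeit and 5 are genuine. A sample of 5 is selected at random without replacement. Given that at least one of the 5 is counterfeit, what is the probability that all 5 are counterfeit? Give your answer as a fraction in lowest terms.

Work in counts. Selections with at least one counterfeit: C(16,5) − C(5,5) = 4368 − 1 = 4367.
Of those, selections where all 5 are counterfeit: C(11,5) = 462.
Conditional probability = 462/4367 = 42/397.

42/397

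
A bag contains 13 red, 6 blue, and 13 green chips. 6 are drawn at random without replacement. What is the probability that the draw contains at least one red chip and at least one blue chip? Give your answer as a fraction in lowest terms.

325273/453096

There are C(32,6) = 906192 possible draws.
By inclusion-exclusion on the complements, draws missing all red or all blue: C(19,6) + C(26,6) − C(13,6) = 27132 + 230230 − 1716 = 255646.
So draws with at least one of each: 906192 − 255646 = 650546, probability 650546/906192 = 325273/453096.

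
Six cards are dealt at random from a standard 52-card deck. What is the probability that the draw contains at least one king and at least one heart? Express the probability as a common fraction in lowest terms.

6772177/20358520

There are C(52,6) = 20358520 possible draws.
By inclusion-exclusion on the complements, draws missing all kings or all hearts: C(48,6) + C(39,6) − C(36,6) = 12271512 + 3262623 − 1947792 = 13586343.
So draws with at least one of each: 20358520 − 13586343 = 6772177, probability 6772177/20358520.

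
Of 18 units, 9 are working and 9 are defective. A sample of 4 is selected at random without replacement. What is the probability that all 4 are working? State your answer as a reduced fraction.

7/170

There are C(18,4) = 3060 possible selections.
Selections with all working: C(9,4) = 126.
Probability = 126/3060 = 7/170.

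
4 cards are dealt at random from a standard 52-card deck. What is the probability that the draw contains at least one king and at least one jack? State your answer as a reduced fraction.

1332/20825

There are C(52,4) = 270725 possible draws.
By inclusion-exclusion on the complements, draws missing all kings or all jacks: C(48,4) + C(48,4) − C(44,4) = 194580 + 194580 − 135751 = 253409.
So draws with at least one of each: 270725 − 253409 = 17316, probability 17316/270725 = 1332/20825.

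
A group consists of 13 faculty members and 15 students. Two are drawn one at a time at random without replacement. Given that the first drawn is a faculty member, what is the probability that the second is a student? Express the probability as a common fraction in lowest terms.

After removing one faculty member, 27 remain: 12 faculty members and 15 students.
So the probability the next is a student is 15/27 = 5/9.

5/9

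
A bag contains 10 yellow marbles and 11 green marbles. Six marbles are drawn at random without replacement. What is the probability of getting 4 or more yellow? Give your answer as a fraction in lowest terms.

Total selections: C(21,6) = 54264.
Favorable selections (4 or more yellow): C(10,4)·C(11,2) + C(10,5)·C(11,1) + C(10,6)·C(11,0) = 11550 + 2772 + 210 = 14532.
Probability = 14532/54264 = 173/646.

173/646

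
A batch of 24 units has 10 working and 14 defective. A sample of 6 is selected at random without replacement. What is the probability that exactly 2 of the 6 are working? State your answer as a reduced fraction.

585/1748

There are C(24,6) = 134596 ways to choose 6 from 24.
Selections with exactly 2 working: choose 2 of the 10 working and 4 of the 14 defective, C(10,2)·C(14,4) = 45·1001 = 45045.
Probability = 45045/134596 = 585/1748.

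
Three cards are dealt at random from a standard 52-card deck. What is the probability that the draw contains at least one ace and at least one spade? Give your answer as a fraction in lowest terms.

There are C(52,3) = 22100 possible draws.
By inclusion-exclusion on the complements, draws missing all aces or all spades: C(48,3) + C(39,3) − C(36,3) = 17296 + 9139 − 7140 = 19295.
So draws with at least one of each: 22100 − 19295 = 2805, probability 2805/22100 = 33/260.

33/260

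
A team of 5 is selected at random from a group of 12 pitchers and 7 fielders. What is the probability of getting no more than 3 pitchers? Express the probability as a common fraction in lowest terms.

There are C(19,5) = 11628 ways to choose the 5.
Count the complement (more than 3 pitchers): C(12,4)·C(7,1) + C(12,5)·C(7,0) = 3465 + 792 = 4257.
Probability = 1 − 4257/11628 = 7371/11628 = 819/1292.

819/1292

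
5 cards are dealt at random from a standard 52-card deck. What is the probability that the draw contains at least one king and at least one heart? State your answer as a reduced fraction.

229297/866320

There are C(52,5) = 2598960 possible draws.
By inclusion-exclusion on the complements, draws missing all kings or all hearts: C(48,5) + C(39,5) − C(36,5) = 1712304 + 575757 − 376992 = 1911069.
So draws with at least one of each: 2598960 − 1911069 = 687891, probability 687891/2598960 = 229297/866320.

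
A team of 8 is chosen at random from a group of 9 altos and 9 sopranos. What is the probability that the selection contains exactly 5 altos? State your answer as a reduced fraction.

There are C(18,8) = 43758 ways to choose 8 from 18.
Selections with exactly 5 altos: choose 5 of the 9 altos and 3 of the 9 sopranos, C(9,5)·C(9,3) = 126·84 = 10584.
Probability = 10584/43758 = 588/2431.

588/2431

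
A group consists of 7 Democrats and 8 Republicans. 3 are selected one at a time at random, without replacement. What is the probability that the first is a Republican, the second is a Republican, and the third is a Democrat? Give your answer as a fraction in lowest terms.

Multiply the conditional probabilities at each draw: 8/15 · 7/14 · 7/13 = 392/2730 = 28/195.

28/195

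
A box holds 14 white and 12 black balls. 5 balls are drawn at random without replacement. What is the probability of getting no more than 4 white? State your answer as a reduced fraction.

223/230

There are C(26,5) = 65780 ways to choose the 5.
The complement is exactly 5 white: C(14,5)·C(12,0) = 2002.
Probability = 1 − 2002/65780 = 63778/65780 = 223/230.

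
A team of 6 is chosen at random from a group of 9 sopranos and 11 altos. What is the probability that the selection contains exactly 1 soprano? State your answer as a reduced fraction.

693/6460

The sample space is all 6-subsets of the 20: C(20,6) = 38760.
Selections with exactly 1 soprano: choose 1 of the 9 sopranos and 5 of the 11 altos, C(9,1)·C(11,5) = 9·462 = 4158.
Probability = 4158/38760 = 693/6460.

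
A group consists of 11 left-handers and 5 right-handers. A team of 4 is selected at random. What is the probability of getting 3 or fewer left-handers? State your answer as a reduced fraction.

149/182

There are C(16,4) = 1820 ways to choose the 4.
Favorable selections (3 or fewer left-handers): C(11,0)·C(5,4) + C(11,1)·C(5,3) + C(11,2)·C(5,2) + C(11,3)·C(5,1) = 5 + 110 + 550 + 825 = 1490.
Probability = 1490/1820 = 149/182.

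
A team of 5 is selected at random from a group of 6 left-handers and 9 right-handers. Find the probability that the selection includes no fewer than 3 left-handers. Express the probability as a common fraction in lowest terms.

Total selections: C(15,5) = 3003.
Favorable selections (no fewer than 3 left-handers): C(6,3)·C(9,2) + C(6,4)·C(9,1) + C(6,5)·C(9,0) = 720 + 135 + 6 = 861.
Probability = 861/3003 = 41/143.

41/143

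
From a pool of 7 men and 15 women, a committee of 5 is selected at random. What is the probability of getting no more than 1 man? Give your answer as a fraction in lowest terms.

There are C(22,5) = 26334 ways to choose the 5.
Favorable selections (no more than 1 man): C(7,0)·C(15,5) + C(7,1)·C(15,4) = 3003 + 9555 = 12558.
Probability = 12558/26334 = 299/627.

299/627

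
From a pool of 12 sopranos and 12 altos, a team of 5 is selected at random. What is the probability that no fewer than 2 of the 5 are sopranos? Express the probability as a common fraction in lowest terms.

271/322

Total selections: C(24,5) = 42504.
Count the complement (fewer than 2 sopranos): C(12,0)·C(12,5) + C(12,1)·C(12,4) = 792 + 5940 = 6732.
Probability = 1 − 6732/42504 = 35772/42504 = 271/322.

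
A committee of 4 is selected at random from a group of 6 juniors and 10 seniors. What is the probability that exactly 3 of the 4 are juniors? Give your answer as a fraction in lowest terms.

There are C(16,4) = 1820 ways to choose 4 from 16.
Selections with exactly 3 juniors: choose 3 of the 6 juniors and 1 of the 10 seniors, C(6,3)·C(10,1) = 20·10 = 200.
Probability = 200/1820 = 10/91.

10/91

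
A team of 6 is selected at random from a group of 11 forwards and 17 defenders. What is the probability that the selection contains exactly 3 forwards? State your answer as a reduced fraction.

The sample space is all 6-subsets of the 28: C(28,6) = 376740.
Selections with exactly 3 forwards: choose 3 of the 11 forwards and 3 of the 17 defenders, C(11,3)·C(17,3) = 165·680 = 112200.
Probability = 112200/376740 = 1870/6279.

1870/6279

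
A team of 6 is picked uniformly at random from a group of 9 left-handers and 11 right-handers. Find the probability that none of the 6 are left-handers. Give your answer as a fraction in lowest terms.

77/6460

There are C(20,6) = 38760 possible selections.
Selections with no left-handers (all right-handers): C(11,6) = 462.
Probability = 462/38760 = 77/6460.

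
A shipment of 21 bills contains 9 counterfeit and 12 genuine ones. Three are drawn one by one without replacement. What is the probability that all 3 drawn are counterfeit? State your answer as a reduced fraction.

6/95

Multiply the conditional probabilities at each draw: 9/21 · 8/20 · 7/19 = 504/7980 = 6/95.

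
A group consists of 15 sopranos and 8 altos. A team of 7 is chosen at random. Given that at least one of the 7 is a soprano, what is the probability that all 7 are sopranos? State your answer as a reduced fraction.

Work in counts. Selections with at least one soprano: C(23,7) − C(8,7) = 245157 − 8 = 245149.
Of those, selections where all 7 are sopranos: C(15,7) = 6435.
Conditional probability = 6435/245149.

6435/245149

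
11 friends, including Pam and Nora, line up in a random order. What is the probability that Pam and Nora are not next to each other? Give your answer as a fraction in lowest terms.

9/11

There are 11! = 39916800 arrangements.
Arrangements with Pam and Nora adjacent: 2·10! = 7257600.
So not adjacent: 39916800 − 7257600 = 32659200, probability 32659200/39916800 = 9/11.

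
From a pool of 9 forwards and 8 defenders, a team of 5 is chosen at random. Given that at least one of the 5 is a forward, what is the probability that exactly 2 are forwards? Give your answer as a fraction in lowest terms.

24/73

Work in counts. Selections with at least one forward: C(17,5) − C(8,5) = 6188 − 56 = 6132.
Of those, selections where exactly 2 are forwards: C(9,2)·C(8,3) = 36·56 = 2016.
Conditional probability = 2016/6132 = 24/73.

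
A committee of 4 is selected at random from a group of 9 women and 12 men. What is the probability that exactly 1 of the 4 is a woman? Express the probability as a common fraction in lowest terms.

There are C(21,4) = 5985 ways to choose 4 from 21.
Selections with exactly 1 woman: choose 1 of the 9 women and 3 of the 12 men, C(9,1)·C(12,3) = 9·220 = 1980.
Probability = 1980/5985 = 44/133.

44/133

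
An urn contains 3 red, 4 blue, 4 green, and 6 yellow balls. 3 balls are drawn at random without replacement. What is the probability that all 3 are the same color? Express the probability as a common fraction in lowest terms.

29/680

There are C(17,3) = 680 ways to draw 3 balls.
All same color: C(3,3) + C(4,3) + C(4,3) + C(6,3) = 1 + 4 + 4 + 20 = 29.
Probability = 29/680.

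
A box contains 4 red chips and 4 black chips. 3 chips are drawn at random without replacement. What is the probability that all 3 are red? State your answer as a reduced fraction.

There are C(8,3) = 56 possible selections.
Selections with all red: C(4,3) = 4.
Probability = 4/56 = 1/14.

1/14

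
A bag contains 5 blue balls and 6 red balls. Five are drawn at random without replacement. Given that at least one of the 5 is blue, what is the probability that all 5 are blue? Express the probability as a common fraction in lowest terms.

Work in counts. Selections with at least one blue: C(11,5) − C(6,5) = 462 − 6 = 456.
Of those, selections where all 5 are blue: C(5,5) = 1.
Conditional probability = 1/456.

1/456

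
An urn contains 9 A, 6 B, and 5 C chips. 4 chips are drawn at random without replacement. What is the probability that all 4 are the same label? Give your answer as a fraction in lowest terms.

146/4845

There are C(20,4) = 4845 ways to draw 4 chips.
All same label: C(9,4) + C(6,4) + C(5,4) = 126 + 15 + 5 = 146.
Probability = 146/4845.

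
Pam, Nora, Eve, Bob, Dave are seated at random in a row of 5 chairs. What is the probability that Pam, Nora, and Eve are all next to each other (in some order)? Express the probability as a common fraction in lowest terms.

3/10

There are 5! = 120 arrangements.
Treat the three as one block: 3! placements × 3! orders within the block = 6·6 = 36.
Probability = 36/120 = 3/10.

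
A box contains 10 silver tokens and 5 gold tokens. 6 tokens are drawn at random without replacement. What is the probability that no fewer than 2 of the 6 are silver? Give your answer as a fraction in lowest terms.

There are C(15,6) = 5005 ways to choose the 6.
The complement is exactly 1 silver: C(10,1)·C(5,5) = 10.
Probability = 1 − 10/5005 = 4995/5005 = 999/1001.

999/1001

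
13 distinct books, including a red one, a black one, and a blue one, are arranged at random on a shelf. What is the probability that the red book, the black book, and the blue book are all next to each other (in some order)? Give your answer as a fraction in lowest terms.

1/26

There are 13! = 6227020800 arrangements.
Treat the three as one block: 11! placements × 3! orders within the block = 39916800·6 = 239500800.
Probability = 239500800/6227020800 = 1/26.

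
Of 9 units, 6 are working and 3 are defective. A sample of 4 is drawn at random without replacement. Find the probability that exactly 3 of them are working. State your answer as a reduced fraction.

The sample space is all 4-subsets of the 9: C(9,4) = 126.
Selections with exactly 3 working: choose 3 of the 6 working and 1 of the 3 defective, C(6,3)·C(3,1) = 20·3 = 60.
Probability = 60/126 = 10/21.

10/21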